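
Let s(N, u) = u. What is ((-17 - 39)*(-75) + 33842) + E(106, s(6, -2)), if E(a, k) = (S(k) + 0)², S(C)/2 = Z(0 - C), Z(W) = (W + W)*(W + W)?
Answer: 39066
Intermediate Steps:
Z(W) = 4*W² (Z(W) = (2*W)*(2*W) = 4*W²)
S(C) = 8*C² (S(C) = 2*(4*(0 - C)²) = 2*(4*(-C)²) = 2*(4*C²) = 8*C²)
E(a, k) = 64*k⁴ (E(a, k) = (8*k² + 0)² = (8*k²)² = 64*k⁴)
((-17 - 39)*(-75) + 33842) + E(106, s(6, -2)) = ((-17 - 39)*(-75) + 33842) + 64*(-2)⁴ = (-56*(-75) + 33842) + 64*16 = (4200 + 33842) + 1024 = 38042 + 1024 = 39066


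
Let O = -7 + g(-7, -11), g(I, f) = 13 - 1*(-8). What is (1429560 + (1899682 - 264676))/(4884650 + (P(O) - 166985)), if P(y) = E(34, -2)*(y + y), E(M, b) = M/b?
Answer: 3064566/4717189 ≈ 0.64966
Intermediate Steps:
g(I, f) = 21 (g(I, f) = 13 + 8 = 21)
O = 14 (O = -7 + 21 = 14)
P(y) = -34*y (P(y) = (34/(-2))*(y + y) = (34*(-1/2))*(2*y) = -34*y)
(1429560 + (1899682 - 264676))/(4884650 + (P(O) - 166985)) = (1429560 + (1899682 - 264676))/(4884650 + (-34*14 - 166985)) = (1429560 + 1635006)/(4884650 + (-476 - 166985)) = 3064566/(4884650 - 167461) = 3064566/4717189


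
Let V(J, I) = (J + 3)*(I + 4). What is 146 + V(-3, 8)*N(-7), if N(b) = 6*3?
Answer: 146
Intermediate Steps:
N(b) = 18
V(J, I) = (3 + J)*(4 + I)
146 + V(-3, 8)*N(-7) = 146 + (12 + 3*8 + 4*(-3) + 8*(-3))*18 = 146 + (12 + 24 - 12 - 24)*18 = 146 + 0*18 = 146 + 0 = 146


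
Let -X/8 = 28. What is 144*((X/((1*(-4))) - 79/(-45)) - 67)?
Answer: -6656/5 ≈ -1331.2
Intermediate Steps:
X = -224 (X = -8*28 = -224)
144*((X/((1*(-4))) - 79/(-45)) - 67) = 144*((-224/(1*(-4)) - 79/(-45)) - 67) = 144*((-224/(-4) - 79*(-1/45)) - 67) = 144*((-224*(-1/4) + 79/45) - 67) = 144*((56 + 79/45) - 67) = 144*(2599/45 - 67) = 144*(-416/45) = -6656/5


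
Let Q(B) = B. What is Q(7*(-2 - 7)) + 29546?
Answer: 29483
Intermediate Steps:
Q(7*(-2 - 7)) + 29546 = 7*(-2 - 7) + 29546 = 7*(-9) + 29546 = -63 + 29546 = 29483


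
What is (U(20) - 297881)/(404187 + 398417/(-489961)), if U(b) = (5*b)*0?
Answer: -145950072641/198035468290 ≈ -0.73699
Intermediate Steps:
U(b) = 0
(U(20) - 297881)/(404187 + 398417/(-489961)) = (0 - 297881)/(404187 + 398417/(-489961)) = -297881/(404187 + 398417*(-1/489961)) = -297881/(404187 - 398417/489961) = -297881/198035468290/489961 = -297881*489961/198035468290 = -145950072641/198035468290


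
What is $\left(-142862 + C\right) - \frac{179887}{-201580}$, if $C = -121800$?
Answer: $- \frac{53350386073}{201580} \approx -2.6466 \cdot 10^{5}$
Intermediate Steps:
$\left(-142862 + C\right) - \frac{179887}{-201580} = \left(-142862 - 121800\right) - \frac{179887}{-201580} = -264662 - - \frac{179887}{201580} = -264662 + \frac{179887}{201580} = - \frac{53350386073}{201580}$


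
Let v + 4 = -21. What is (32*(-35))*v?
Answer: 28000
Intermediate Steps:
v = -25 (v = -4 - 21 = -25)
(32*(-35))*v = (32*(-35))*(-25) = -1120*(-25) = 28000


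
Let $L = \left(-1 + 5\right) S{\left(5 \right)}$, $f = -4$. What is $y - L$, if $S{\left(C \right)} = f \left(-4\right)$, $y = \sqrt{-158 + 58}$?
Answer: $-64 + 10 i \approx -64.0 + 10.0 i$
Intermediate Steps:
$y = 10 i$ ($y = \sqrt{-100} = 10 i \approx 10.0 i$)
$S{\left(C \right)} = 16$ ($S{\left(C \right)} = \left(-4\right) \left(-4\right) = 16$)
$L = 64$ ($L = \left(-1 + 5\right) 16 = 4 \cdot 16 = 64$)
$y - L = 10 i - 64 = -64 + 10 i$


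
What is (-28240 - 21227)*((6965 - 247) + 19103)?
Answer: -1277287407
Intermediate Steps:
(-28240 - 21227)*((6965 - 247) + 19103) = -49467*(6718 + 19103) = -49467*25821 = -1277287407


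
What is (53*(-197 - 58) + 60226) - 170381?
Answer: -123670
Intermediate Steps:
(53*(-197 - 58) + 60226) - 170381 = (53*(-255) + 60226) - 170381 = (-13515 + 60226) - 170381 = 46711 - 170381 = -123670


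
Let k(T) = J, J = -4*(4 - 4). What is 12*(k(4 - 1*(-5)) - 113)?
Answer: -1356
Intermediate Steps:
J = 0 (J = -4*0 = 0)
k(T) = 0
12*(k(4 - 1*(-5)) - 113) = 12*(0 - 113) = 12*(-113) = -1356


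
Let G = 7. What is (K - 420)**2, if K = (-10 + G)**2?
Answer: 168921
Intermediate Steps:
K = 9 (K = (-10 + 7)**2 = (-3)**2 = 9)
(K - 420)**2 = (9 - 420)**2 = (-411)**2 = 168921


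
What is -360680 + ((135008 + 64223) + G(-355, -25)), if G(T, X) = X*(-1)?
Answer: -161424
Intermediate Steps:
G(T, X) = -X
-360680 + ((135008 + 64223) + G(-355, -25)) = -360680 + ((135008 + 64223) - 1*(-25)) = -360680 + (199231 + 25) = -360680 + 199256 = -161424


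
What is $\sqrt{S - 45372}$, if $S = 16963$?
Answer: $i \sqrt{28409} \approx 168.55 i$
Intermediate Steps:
$\sqrt{S - 45372} = \sqrt{16963 - 45372} = \sqrt{-28409} = i \sqrt{28409}$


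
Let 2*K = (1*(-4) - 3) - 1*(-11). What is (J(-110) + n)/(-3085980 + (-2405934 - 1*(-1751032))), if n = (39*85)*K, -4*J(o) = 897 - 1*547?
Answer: -13085/7481764 ≈ -0.0017489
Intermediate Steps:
J(o) = -175/2 (J(o) = -(897 - 1*547)/4 = -(897 - 547)/4 = -1/4*350 = -175/2)
K = 2 (K = ((1*(-4) - 3) - 1*(-11))/2 = ((-4 - 3) + 11)/2 = (-7 + 11)/2 = (1/2)*4 = 2)
n = 6630 (n = (39*85)*2 = 3315*2 = 6630)
(J(-110) + n)/(-3085980 + (-2405934 - 1*(-1751032))) = (-175/2 + 6630)/(-3085980 + (-2405934 - 1*(-1751032))) = 13085/(2*(-3085980 + (-2405934 + 1751032))) = 13085/(2*(-3085980 - 654902)) = (13085/2)/(-3740882) = (13085/2)*(-1/3740882) = -13085/7481764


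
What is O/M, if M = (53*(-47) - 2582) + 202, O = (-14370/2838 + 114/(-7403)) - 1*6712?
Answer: 2138240985/1550580559 ≈ 1.3790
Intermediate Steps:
O = -2138240985/318329 (O = (-14370*1/2838 + 114*(-1/7403)) - 6712 = (-2395/473 - 114/7403) - 6712 = -1616737/318329 - 6712 = -2138240985/318329 ≈ -6717.1)
M = -4871 (M = (-2491 - 2582) + 202 = -5073 + 202 = -4871)
O/M = -2138240985/318329/(-4871) = -2138240985/318329*(-1/4871) = 2138240985/1550580559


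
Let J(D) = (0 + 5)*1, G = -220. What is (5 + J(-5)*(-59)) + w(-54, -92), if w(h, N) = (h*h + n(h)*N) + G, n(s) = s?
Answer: 7374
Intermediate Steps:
J(D) = 5 (J(D) = 5*1 = 5)
w(h, N) = -220 + h**2 + N*h (w(h, N) = (h*h + h*N) - 220 = (h**2 + N*h) - 220 = -220 + h**2 + N*h)
(5 + J(-5)*(-59)) + w(-54, -92) = (5 + 5*(-59)) + (-220 + (-54)**2 - 92*(-54)) = (5 - 295) + (-220 + 2916 + 4968) = -290 + 7664 = 7374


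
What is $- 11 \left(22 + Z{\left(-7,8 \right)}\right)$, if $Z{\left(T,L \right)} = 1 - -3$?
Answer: $-286$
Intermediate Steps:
$Z{\left(T,L \right)} = 4$ ($Z{\left(T,L \right)} = 1 + 3 = 4$)
$- 11 \left(22 + Z{\left(-7,8 \right)}\right) = - 11 \left(22 + 4\right) = \left(-11\right) 26 = -286$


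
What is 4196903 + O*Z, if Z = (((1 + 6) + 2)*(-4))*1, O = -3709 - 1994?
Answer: 4402211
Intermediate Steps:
O = -5703
Z = -36 (Z = ((7 + 2)*(-4))*1 = (9*(-4))*1 = -36*1 = -36)
4196903 + O*Z = 4196903 - 5703*(-36) = 4196903 + 205308 = 4402211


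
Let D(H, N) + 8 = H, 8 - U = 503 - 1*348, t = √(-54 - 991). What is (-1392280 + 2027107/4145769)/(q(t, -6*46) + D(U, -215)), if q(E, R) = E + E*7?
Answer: 178934146322603/75374226189 + 46176553889704*I*√1045/376871130945 ≈ 2373.9 + 3960.8*I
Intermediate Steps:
t = I*√1045 (t = √(-1045) = I*√1045 ≈ 32.326*I)
U = -147 (U = 8 - (503 - 1*348) = 8 - (503 - 348) = 8 - 1*155 = 8 - 155 = -147)
D(H, N) = -8 + H
q(E, R) = 8*E (q(E, R) = E + 7*E = 8*E)
(-1392280 + 2027107/4145769)/(q(t, -6*46) + D(U, -215)) = (-1392280 + 2027107/4145769)/(8*(I*√1045) + (-8 - 147)) = (-1392280 + 2027107*(1/4145769))/(8*I*√1045 - 155) = (-1392280 + 2027107/4145769)/(-155 + 8*I*√1045) = -5772069236213/(4145769*(-155 + 8*I*√1045))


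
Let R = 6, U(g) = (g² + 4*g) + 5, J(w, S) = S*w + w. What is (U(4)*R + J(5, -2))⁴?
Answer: 2217373921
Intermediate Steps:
J(w, S) = w + S*w
U(g) = 5 + g² + 4*g
(U(4)*R + J(5, -2))⁴ = ((5 + 4² + 4*4)*6 + 5*(1 - 2))⁴ = ((5 + 16 + 16)*6 + 5*(-1))⁴ = (37*6 - 5)⁴ = (222 - 5)⁴ = 217⁴ = 2217373921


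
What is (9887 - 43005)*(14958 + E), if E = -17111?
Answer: 71303054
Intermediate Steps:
(9887 - 43005)*(14958 + E) = (9887 - 43005)*(14958 - 17111) = -33118*(-2153) = 71303054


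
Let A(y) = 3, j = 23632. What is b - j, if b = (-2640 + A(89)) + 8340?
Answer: -17929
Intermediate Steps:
b = 5703 (b = (-2640 + 3) + 8340 = -2637 + 8340 = 5703)
b - j = 5703 - 1*23632 = 5703 - 23632 = -17929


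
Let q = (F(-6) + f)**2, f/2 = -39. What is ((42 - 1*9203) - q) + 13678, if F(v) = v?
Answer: -2539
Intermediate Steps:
f = -78 (f = 2*(-39) = -78)
q = 7056 (q = (-6 - 78)**2 = (-84)**2 = 7056)
((42 - 1*9203) - q) + 13678 = ((42 - 1*9203) - 1*7056) + 13678 = ((42 - 9203) - 7056) + 13678 = (-9161 - 7056) + 13678 = -16217 + 13678 = -2539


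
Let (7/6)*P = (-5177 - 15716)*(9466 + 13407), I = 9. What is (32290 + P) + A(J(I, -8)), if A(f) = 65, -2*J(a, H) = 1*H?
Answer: -2867087049/7 ≈ -4.0958e+8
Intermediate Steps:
J(a, H) = -H/2
P = -2867313534/7 (P = 6*((-5177 - 15716)*(9466 + 13407))/7 = 6*(-20893*22873)/7 = (6/7)*(-477885589) = -2867313534/7 ≈ -4.0962e+8)
(32290 + P) + A(J(I, -8)) = (32290 - 2867313534/7) + 65 = -2867087504/7 + 65 = -2867087049/7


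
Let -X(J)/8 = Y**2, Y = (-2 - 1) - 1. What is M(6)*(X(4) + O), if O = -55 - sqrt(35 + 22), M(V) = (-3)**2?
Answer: -1647 - 9*sqrt(57) ≈ -1714.9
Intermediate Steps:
M(V) = 9
Y = -4 (Y = -3 - 1 = -4)
X(J) = -128 (X(J) = -8*(-4)**2 = -8*16 = -128)
O = -55 - sqrt(57) ≈ -62.550
M(6)*(X(4) + O) = 9*(-128 + (-55 - sqrt(57))) = 9*(-183 - sqrt(57)) = -1647 - 9*sqrt(57)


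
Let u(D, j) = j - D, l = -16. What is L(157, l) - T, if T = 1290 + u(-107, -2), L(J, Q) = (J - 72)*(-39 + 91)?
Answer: 3025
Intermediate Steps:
L(J, Q) = -3744 + 52*J (L(J, Q) = (-72 + J)*52 = -3744 + 52*J)
T = 1395 (T = 1290 + (-2 - 1*(-107)) = 1290 + (-2 + 107) = 1290 + 105 = 1395)
L(157, l) - T = (-3744 + 52*157) - 1*1395 = (-3744 + 8164) - 1395 = 4420 - 1395 = 3025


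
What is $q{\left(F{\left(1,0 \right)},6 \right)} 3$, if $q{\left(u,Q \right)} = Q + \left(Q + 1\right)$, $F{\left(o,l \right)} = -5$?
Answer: $39$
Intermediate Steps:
$q{\left(u,Q \right)} = 1 + 2 Q$ ($q{\left(u,Q \right)} = Q + \left(1 + Q\right) = 1 + 2 Q$)
$q{\left(F{\left(1,0 \right)},6 \right)} 3 = \left(1 + 2 \cdot 6\right) 3 = \left(1 + 12\right) 3 = 13 \cdot 3 = 39$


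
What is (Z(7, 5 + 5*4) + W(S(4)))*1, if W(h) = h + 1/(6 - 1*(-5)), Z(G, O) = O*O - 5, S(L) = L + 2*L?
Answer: 6953/11 ≈ 632.09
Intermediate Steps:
S(L) = 3*L
Z(G, O) = -5 + O² (Z(G, O) = O² - 5 = -5 + O²)
W(h) = 1/11 + h (W(h) = h + 1/(6 + 5) = h + 1/11 = 1/11 + h)
(Z(7, 5 + 5*4) + W(S(4)))*1 = ((-5 + (5 + 5*4)²) + (1/11 + 3*4))*1 = ((-5 + (5 + 20)²) + (1/11 + 12))*1 = ((-5 + 25²) + 133/11)*1 = ((-5 + 625) + 133/11)*1 = (620 + 133/11)*1 = (6953/11)*1 = 6953/11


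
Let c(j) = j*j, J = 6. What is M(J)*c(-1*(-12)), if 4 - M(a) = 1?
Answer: 432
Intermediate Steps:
M(a) = 3 (M(a) = 4 - 1*1 = 4 - 1 = 3)
c(j) = j²
M(J)*c(-1*(-12)) = 3*(-1*(-12))² = 3*12² = 3*144 = 432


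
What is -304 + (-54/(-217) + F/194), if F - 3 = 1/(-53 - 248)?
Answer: -274913313/905107 ≈ -303.74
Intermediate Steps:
F = 902/301 (F = 3 + 1/(-53 - 248) = 3 + 1/(-301) = 3 - 1/301 = 902/301 ≈ 2.9967)
-304 + (-54/(-217) + F/194) = -304 + (-54/(-217) + (902/301)/194) = -304 + (-54*(-1/217) + (902/301)*(1/194)) = -304 + (54/217 + 451/29197) = -304 + 239215/905107 = -274913313/905107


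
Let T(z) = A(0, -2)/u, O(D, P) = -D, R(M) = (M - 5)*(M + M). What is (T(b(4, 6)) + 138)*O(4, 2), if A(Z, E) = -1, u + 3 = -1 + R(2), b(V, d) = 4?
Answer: -2209/4 ≈ -552.25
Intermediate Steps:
R(M) = 2*M*(-5 + M) (R(M) = (-5 + M)*(2*M) = 2*M*(-5 + M))
u = -16 (u = -3 + (-1 + 2*2*(-5 + 2)) = -3 + (-1 + 2*2*(-3)) = -3 + (-1 - 12) = -3 - 13 = -16)
T(z) = 1/16 (T(z) = -1/(-16) = -1*(-1/16) = 1/16)
(T(b(4, 6)) + 138)*O(4, 2) = (1/16 + 138)*(-1*4) = (2209/16)*(-4) = -2209/4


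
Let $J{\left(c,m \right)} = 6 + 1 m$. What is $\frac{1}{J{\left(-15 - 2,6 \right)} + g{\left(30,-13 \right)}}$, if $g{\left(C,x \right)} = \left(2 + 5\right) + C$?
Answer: $\frac{1}{49} \approx 0.020408$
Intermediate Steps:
$g{\left(C,x \right)} = 7 + C$
$J{\left(c,m \right)} = 6 + m$
$\frac{1}{J{\left(-15 - 2,6 \right)} + g{\left(30,-13 \right)}} = \frac{1}{\left(6 + 6\right) + \left(7 + 30\right)} = \frac{1}{12 + 37} = \frac{1}{49}$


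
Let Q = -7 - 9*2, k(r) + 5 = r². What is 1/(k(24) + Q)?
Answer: 1/546 ≈ 0.0018315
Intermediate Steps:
k(r) = -5 + r²
Q = -25 (Q = -7 - 18 = -25)
1/(k(24) + Q) = 1/((-5 + 24²) - 25) = 1/((-5 + 576) - 25) = 1/(571 - 25) = 1/546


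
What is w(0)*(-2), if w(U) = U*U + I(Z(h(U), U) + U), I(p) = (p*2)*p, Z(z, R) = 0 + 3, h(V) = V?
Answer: -36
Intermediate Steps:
Z(z, R) = 3
I(p) = 2*p² (I(p) = (2*p)*p = 2*p²)
w(U) = U² + 2*(3 + U)² (w(U) = U*U + 2*(3 + U)² = U² + 2*(3 + U)²)
w(0)*(-2) = (0² + 2*(3 + 0)²)*(-2) = (0 + 2*3²)*(-2) = (0 + 2*9)*(-2) = (0 + 18)*(-2) = 18*(-2) = -36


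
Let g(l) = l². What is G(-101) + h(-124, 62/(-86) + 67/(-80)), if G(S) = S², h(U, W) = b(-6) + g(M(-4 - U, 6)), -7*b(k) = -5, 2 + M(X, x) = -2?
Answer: 71524/7 ≈ 10218.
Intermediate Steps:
M(X, x) = -4 (M(X, x) = -2 - 2 = -4)
b(k) = 5/7 (b(k) = -⅐*(-5) = 5/7)
h(U, W) = 117/7 (h(U, W) = 5/7 + (-4)² = 5/7 + 16 = 117/7)
G(-101) + h(-124, 62/(-86) + 67/(-80)) = (-101)² + 117/7 = 10201 + 117/7 = 71524/7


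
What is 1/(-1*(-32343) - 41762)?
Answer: -1/9419 ≈ -0.00010617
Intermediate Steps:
1/(-1*(-32343) - 41762) = 1/(32343 - 41762) = 1/(-9419) = -1/9419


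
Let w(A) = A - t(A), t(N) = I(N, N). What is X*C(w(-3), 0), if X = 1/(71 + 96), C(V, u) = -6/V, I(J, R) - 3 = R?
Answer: 2/167 ≈ 0.011976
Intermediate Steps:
I(J, R) = 3 + R
t(N) = 3 + N
w(A) = -3 (w(A) = A - (3 + A) = A + (-3 - A) = -3)
X = 1/167 ≈ 0.0059880
X*C(w(-3), 0) = (-6/(-3))/167 = (-6*(-⅓))/167 = (1/167)*2 = 2/167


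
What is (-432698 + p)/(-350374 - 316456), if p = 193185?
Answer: 239513/666830 ≈ 0.35918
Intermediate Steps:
(-432698 + p)/(-350374 - 316456) = (-432698 + 193185)/(-350374 - 316456) = -239513/(-666830) = -239513*(-1/666830) = 239513/666830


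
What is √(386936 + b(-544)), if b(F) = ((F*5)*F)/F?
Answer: 2*√96054 ≈ 619.85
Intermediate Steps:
b(F) = 5*F (b(F) = ((5*F)*F)/F = (5*F²)/F = 5*F)
√(386936 + b(-544)) = √(386936 + 5*(-544)) = √(386936 - 2720) = √384216 = 2*√96054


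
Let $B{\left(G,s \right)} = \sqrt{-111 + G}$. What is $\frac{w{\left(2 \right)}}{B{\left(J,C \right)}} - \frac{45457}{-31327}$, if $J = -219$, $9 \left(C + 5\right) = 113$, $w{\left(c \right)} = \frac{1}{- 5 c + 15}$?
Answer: $\frac{45457}{31327} - \frac{i \sqrt{330}}{1650} \approx 1.451 - 0.01101 i$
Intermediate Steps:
$w{\left(c \right)} = \frac{1}{15 - 5 c}$
$C = \frac{68}{9}$ ($C = -5 + \frac{1}{9} \cdot 113 = -5 + \frac{113}{9} = \frac{68}{9} \approx 7.5556$)
$\frac{w{\left(2 \right)}}{B{\left(J,C \right)}} - \frac{45457}{-31327} = \frac{\left(-1\right) \frac{1}{-15 + 5 \cdot 2}}{\sqrt{-111 - 219}} - \frac{45457}{-31327} = \frac{\left(-1\right) \frac{1}{-15 + 10}}{\sqrt{-330}} - - \frac{45457}{31327} = \frac{\left(-1\right) \frac{1}{-5}}{i \sqrt{330}} + \frac{45457}{31327} = \left(-1\right) \left(- \frac{1}{5}\right) \left(- \frac{i \sqrt{330}}{330}\right) + \frac{45457}{31327} = \frac{\left(- \frac{1}{330}\right) i \sqrt{330}}{5} + \frac{45457}{31327} = - \frac{i \sqrt{330}}{1650} + \frac{45457}{31327} = \frac{45457}{31327} - \frac{i \sqrt{330}}{1650}$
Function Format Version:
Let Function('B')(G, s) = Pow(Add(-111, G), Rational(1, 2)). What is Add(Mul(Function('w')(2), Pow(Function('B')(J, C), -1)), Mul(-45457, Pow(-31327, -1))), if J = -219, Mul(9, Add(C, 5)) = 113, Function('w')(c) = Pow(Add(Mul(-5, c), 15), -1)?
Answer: Add(Rational(45457, 31327), Mul(Rational(-1, 1650), I, Pow(330, Rational(1, 2)))) ≈ Add(1.4510, Mul(-0.011010, I))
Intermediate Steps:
Function('w')(c) = Pow(Add(15, Mul(-5, c)), -1)
C = Rational(68, 9) (C = Add(-5, Mul(Rational(1, 9), 113)) = Add(-5, Rational(113, 9)) = Rational(68, 9) ≈ 7.5556)
Add(Mul(Function('w')(2), Pow(Function('B')(J, C), -1)), Mul(-45457, Pow(-31327, -1))) = Add(Mul(Mul(-1, Pow(Add(-15, Mul(5, 2)), -1)), Pow(Pow(Add(-111, -219), Rational(1, 2)), -1)), Mul(-45457, Pow(-31327, -1))) = Add(Mul(Mul(-1, Pow(Add(-15, 10), -1)), Pow(Pow(-330, Rational(1, 2)), -1)), Mul(-45457, Rational(-1, 31327))) = Add(Mul(Mul(-1, Pow(-5, -1)), Pow(Mul(I, Pow(330, Rational(1, 2))), -1)), Rational(45457, 31327)) = Add(Mul(Mul(-1, Rational(-1, 5)), Mul(Rational(-1, 330), I, Pow(330, Rational(1, 2)))), Rational(45457, 31327)) = Add(Mul(Rational(1, 5), Mul(Rational(-1, 330), I, Pow(330, Rational(1, 2)))), Rational(45457, 31327)) = Add(Mul(Rational(-1, 1650), I, Pow(330, Rational(1, 2))), Rational(45457, 31327)) = Add(Rational(45457, 31327), Mul(Rational(-1, 1650), I, Pow(330, Rational(1, 2))))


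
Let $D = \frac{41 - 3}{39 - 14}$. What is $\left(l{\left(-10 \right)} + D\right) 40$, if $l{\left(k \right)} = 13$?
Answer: $\frac{2904}{5} \approx 580.8$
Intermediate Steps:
$D = \frac{38}{25} \approx 1.52$
$\left(l{\left(-10 \right)} + D\right) 40 = \left(13 + \frac{38}{25}\right) 40 = \frac{363}{25} \cdot 40 = \frac{2904}{5}$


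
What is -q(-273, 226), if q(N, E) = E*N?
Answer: 61698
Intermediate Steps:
-q(-273, 226) = -226*(-273) = -1*(-61698) = 61698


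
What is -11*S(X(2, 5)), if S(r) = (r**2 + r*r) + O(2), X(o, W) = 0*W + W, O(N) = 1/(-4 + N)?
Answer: -1089/2 ≈ -544.50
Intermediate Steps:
X(o, W) = W (X(o, W) = 0 + W = W)
S(r) = -1/2 + 2*r**2 (S(r) = (r**2 + r*r) + 1/(-4 + 2) = (r**2 + r**2) + 1/(-2) = 2*r**2 - 1/2 = -1/2 + 2*r**2)
-11*S(X(2, 5)) = -11*(-1/2 + 2*5**2) = -11*(-1/2 + 2*25) = -11*(-1/2 + 50) = -11*99/2 = -1089/2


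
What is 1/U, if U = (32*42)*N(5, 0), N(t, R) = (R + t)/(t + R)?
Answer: 1/1344 ≈ 0.00074405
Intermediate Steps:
N(t, R) = 1 (N(t, R) = (R + t)/(R + t) = 1)
U = 1344 (U = (32*42)*1 = 1344*1 = 1344)
1/U = 1/1344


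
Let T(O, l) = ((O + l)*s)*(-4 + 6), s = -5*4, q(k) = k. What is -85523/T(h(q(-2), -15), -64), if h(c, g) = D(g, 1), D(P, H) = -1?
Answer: -85523/2600 ≈ -32.893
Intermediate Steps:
h(c, g) = -1
s = -20
T(O, l) = -40*O - 40*l (T(O, l) = ((O + l)*(-20))*(-4 + 6) = (-20*O - 20*l)*2 = -40*O - 40*l)
-85523/T(h(q(-2), -15), -64) = -85523/(-40*(-1) - 40*(-64)) = -85523/(40 + 2560) = -85523/2600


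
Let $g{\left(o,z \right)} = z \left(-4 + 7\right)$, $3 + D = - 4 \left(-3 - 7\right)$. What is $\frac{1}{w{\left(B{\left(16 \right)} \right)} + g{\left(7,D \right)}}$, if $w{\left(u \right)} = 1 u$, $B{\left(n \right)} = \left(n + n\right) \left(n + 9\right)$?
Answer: $\frac{1}{911} \approx 0.0010977$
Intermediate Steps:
$B{\left(n \right)} = 2 n \left(9 + n\right)$
$D = 37$ ($D = -3 - 4 \left(-3 - 7\right) = -3 - -40 = -3 + 40 = 37$)
$w{\left(u \right)} = u$
$g{\left(o,z \right)} = 3 z$ ($g{\left(o,z \right)} = z 3 = 3 z$)
$\frac{1}{w{\left(B{\left(16 \right)} \right)} + g{\left(7,D \right)}} = \frac{1}{2 \cdot 16 \left(9 + 16\right) + 3 \cdot 37} = \frac{1}{2 \cdot 16 \cdot 25 + 111} = \frac{1}{800 + 111} = \frac{1}{911}$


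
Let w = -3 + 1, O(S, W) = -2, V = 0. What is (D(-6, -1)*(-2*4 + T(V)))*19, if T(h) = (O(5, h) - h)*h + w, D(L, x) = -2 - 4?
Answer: 1140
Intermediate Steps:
D(L, x) = -6
w = -2
T(h) = -2 + h*(-2 - h) (T(h) = (-2 - h)*h - 2 = h*(-2 - h) - 2 = -2 + h*(-2 - h))
(D(-6, -1)*(-2*4 + T(V)))*19 = -6*(-2*4 + (-2 - 1*0² - 2*0))*19 = -6*(-8 + (-2 - 1*0 + 0))*19 = -6*(-8 + (-2 + 0 + 0))*19 = -6*(-8 - 2)*19 = -6*(-10)*19 = 60*19 = 1140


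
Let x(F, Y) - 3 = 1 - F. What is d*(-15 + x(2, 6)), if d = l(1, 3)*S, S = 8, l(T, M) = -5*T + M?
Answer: 208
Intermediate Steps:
x(F, Y) = 4 - F (x(F, Y) = 3 + (1 - F) = 4 - F)
l(T, M) = M - 5*T
d = -16 (d = (3 - 5*1)*8 = (3 - 5)*8 = -2*8 = -16)
d*(-15 + x(2, 6)) = -16*(-15 + (4 - 1*2)) = -16*(-15 + (4 - 2)) = -16*(-15 + 2) = -16*(-13) = 208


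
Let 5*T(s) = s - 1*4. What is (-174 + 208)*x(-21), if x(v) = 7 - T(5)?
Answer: 1156/5 ≈ 231.20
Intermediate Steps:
T(s) = -⅘ + s/5 (T(s) = (s - 1*4)/5 = (s - 4)/5 = (-4 + s)/5 = -⅘ + s/5)
x(v) = 34/5 (x(v) = 7 - (-⅘ + (⅕)*5) = 7 - (-⅘ + 1) = 7 - 1*⅕ = 7 - ⅕ = 34/5)
(-174 + 208)*x(-21) = (-174 + 208)*(34/5) = 34*(34/5) = 1156/5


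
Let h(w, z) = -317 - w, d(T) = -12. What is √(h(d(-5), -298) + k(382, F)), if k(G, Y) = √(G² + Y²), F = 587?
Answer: √(-305 + √490493) ≈ 19.883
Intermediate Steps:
√(h(d(-5), -298) + k(382, F)) = √((-317 - 1*(-12)) + √(382² + 587²)) = √((-317 + 12) + √(145924 + 344569)) = √(-305 + √490493)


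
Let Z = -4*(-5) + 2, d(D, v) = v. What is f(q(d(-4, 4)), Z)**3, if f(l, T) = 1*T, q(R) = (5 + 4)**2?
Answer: 10648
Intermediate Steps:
q(R) = 81 (q(R) = 9**2 = 81)
Z = 22 (Z = 20 + 2 = 22)
f(l, T) = T
f(q(d(-4, 4)), Z)**3 = 22**3 = 10648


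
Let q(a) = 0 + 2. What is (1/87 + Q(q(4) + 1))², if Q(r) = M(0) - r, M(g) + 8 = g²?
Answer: 913936/7569 ≈ 120.75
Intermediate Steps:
q(a) = 2
M(g) = -8 + g²
Q(r) = -8 - r (Q(r) = (-8 + 0²) - r = (-8 + 0) - r = -8 - r)
(1/87 + Q(q(4) + 1))² = (1/87 + (-8 - (2 + 1)))² = (1/87 + (-8 - 1*3))² = (1/87 + (-8 - 3))² = (1/87 - 11)² = (-956/87)² = 913936/7569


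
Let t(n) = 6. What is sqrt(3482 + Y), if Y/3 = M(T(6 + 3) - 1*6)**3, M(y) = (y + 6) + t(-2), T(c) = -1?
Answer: sqrt(3857) ≈ 62.105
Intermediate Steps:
M(y) = 12 + y (M(y) = (y + 6) + 6 = (6 + y) + 6 = 12 + y)
Y = 375 (Y = 3*(12 + (-1 - 1*6))**3 = 3*(12 + (-1 - 6))**3 = 3*(12 - 7)**3 = 3*5**3 = 3*125 = 375)
sqrt(3482 + Y) = sqrt(3482 + 375) = sqrt(3857)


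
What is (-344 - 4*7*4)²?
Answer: 207936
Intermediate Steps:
(-344 - 4*7*4)² = (-344 - 28*4)² = (-344 - 112)² = (-456)² = 207936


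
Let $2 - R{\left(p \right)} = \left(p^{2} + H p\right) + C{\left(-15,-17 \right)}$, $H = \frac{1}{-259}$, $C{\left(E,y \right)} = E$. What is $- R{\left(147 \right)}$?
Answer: $\frac{798883}{37} \approx 21591.0$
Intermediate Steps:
$H = - \frac{1}{259} \approx -0.003861$
$R{\left(p \right)} = 17 - p^{2} + \frac{p}{259}$ ($R{\left(p \right)} = 2 - \left(\left(p^{2} - \frac{p}{259}\right) - 15\right) = 2 - \left(-15 + p^{2} - \frac{p}{259}\right) = 2 + \left(15 - p^{2} + \frac{p}{259}\right) = 17 - p^{2} + \frac{p}{259}$)
$- R{\left(147 \right)} = - (17 - 147^{2} + \frac{1}{259} \cdot 147) = - (17 - 21609 + \frac{21}{37}) = \left(-1\right) \left(- \frac{798883}{37}\right) = \frac{798883}{37}$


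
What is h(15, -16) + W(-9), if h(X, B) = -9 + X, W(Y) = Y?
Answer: -3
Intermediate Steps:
h(15, -16) + W(-9) = (-9 + 15) - 9 = 6 - 9 = -3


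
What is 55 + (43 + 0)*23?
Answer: 1044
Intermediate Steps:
55 + (43 + 0)*23 = 55 + 43*23 = 55 + 989 = 1044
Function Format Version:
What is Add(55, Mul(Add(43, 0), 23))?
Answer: 1044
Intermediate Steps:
Add(55, Mul(Add(43, 0), 23)) = Add(55, Mul(43, 23)) = Add(55, 989) = 1044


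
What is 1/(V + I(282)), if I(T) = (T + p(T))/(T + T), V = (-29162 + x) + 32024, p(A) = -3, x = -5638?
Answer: -188/521795 ≈ -0.00036029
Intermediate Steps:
V = -2776 (V = (-29162 - 5638) + 32024 = -34800 + 32024 = -2776)
I(T) = (-3 + T)/(2*T) (I(T) = (T - 3)/(T + T) = (-3 + T)/((2*T)) = (-3 + T)*(1/(2*T)) = (-3 + T)/(2*T))
1/(V + I(282)) = 1/(-2776 + (½)*(-3 + 282)/282) = 1/(-2776 + (½)*(1/282)*279) = 1/(-2776 + 93/188) = 1/(-521795/188) = -188/521795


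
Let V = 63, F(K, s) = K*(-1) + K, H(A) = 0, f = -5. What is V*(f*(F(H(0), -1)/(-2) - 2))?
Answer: 630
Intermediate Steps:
F(K, s) = 0 (F(K, s) = -K + K = 0)
V*(f*(F(H(0), -1)/(-2) - 2)) = 63*(-5*(0/(-2) - 2)) = 63*(-5*(0*(-½) - 2)) = 63*(-5*(0 - 2)) = 63*(-5*(-2)) = 63*10 = 630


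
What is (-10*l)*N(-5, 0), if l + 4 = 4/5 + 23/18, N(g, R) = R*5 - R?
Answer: 0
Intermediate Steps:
N(g, R) = 4*R (N(g, R) = 5*R - R = 4*R)
l = -173/90 (l = -4 + (4/5 + 23/18) = -4 + (4*(⅕) + 23*(1/18)) = -4 + (⅘ + 23/18) = -4 + 187/90 = -173/90 ≈ -1.9222)
(-10*l)*N(-5, 0) = (-10*(-173/90))*(4*0) = (173/9)*0 = 0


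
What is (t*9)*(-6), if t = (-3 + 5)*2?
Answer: -216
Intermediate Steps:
t = 4 (t = 2*2 = 4)
(t*9)*(-6) = (4*9)*(-6) = 36*(-6) = -216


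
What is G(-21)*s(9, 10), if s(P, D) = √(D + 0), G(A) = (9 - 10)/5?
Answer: -√10/5 ≈ -0.63246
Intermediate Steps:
G(A) = -⅕ (G(A) = -1*⅕ = -⅕)
s(P, D) = √D
G(-21)*s(9, 10) = -√10/5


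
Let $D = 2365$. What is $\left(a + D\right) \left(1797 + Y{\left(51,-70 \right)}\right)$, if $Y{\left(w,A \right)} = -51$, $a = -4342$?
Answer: $-3451842$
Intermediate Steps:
$\left(a + D\right) \left(1797 + Y{\left(51,-70 \right)}\right) = \left(-4342 + 2365\right) \left(1797 - 51\right) = \left(-1977\right) 1746 = -3451842$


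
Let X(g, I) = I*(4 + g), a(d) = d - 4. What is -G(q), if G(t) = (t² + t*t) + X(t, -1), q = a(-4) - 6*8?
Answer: -6324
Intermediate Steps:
a(d) = -4 + d
q = -56 (q = (-4 - 4) - 6*8 = -8 - 48 = -56)
G(t) = -4 - t + 2*t² (G(t) = (t² + t*t) - (4 + t) = (t² + t²) + (-4 - t) = 2*t² + (-4 - t) = -4 - t + 2*t²)
-G(q) = -(-4 - 1*(-56) + 2*(-56)²) = -(-4 + 56 + 2*3136) = -(-4 + 56 + 6272) = -1*6324 = -6324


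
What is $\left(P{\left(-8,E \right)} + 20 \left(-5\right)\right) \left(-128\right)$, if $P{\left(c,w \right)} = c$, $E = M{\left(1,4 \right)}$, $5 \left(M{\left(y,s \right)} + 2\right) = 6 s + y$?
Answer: $13824$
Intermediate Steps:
$M{\left(y,s \right)} = -2 + \frac{y}{5} + \frac{6 s}{5}$ ($M{\left(y,s \right)} = -2 + \frac{6 s + y}{5} = -2 + \frac{y + 6 s}{5} = -2 + \left(\frac{y}{5} + \frac{6 s}{5}\right) = -2 + \frac{y}{5} + \frac{6 s}{5}$)
$E = 3$ ($E = -2 + \frac{1}{5} \cdot 1 + \frac{6}{5} \cdot 4 = -2 + \frac{1}{5} + \frac{24}{5} = 3$)
$\left(P{\left(-8,E \right)} + 20 \left(-5\right)\right) \left(-128\right) = \left(-8 + 20 \left(-5\right)\right) \left(-128\right) = \left(-8 - 100\right) \left(-128\right) = \left(-108\right) \left(-128\right) = 13824$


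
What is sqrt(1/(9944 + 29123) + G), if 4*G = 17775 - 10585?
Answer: sqrt(10973597372178)/78134 ≈ 42.397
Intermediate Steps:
G = 3595/2 (G = (17775 - 10585)/4 = (1/4)*7190 = 3595/2 ≈ 1797.5)
sqrt(1/(9944 + 29123) + G) = sqrt(1/(9944 + 29123) + 3595/2) = sqrt(1/39067 + 3595/2) = sqrt(140445867/78134) = sqrt(10973597372178)/78134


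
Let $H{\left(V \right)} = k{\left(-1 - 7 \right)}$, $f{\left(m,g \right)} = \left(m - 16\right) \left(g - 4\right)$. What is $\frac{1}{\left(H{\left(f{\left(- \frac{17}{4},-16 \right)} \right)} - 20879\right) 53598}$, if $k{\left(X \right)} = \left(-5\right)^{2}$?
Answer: $- \frac{1}{1117732692} \approx -8.9467 \cdot 10^{-10}$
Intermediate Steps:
$k{\left(X \right)} = 25$
$f{\left(m,g \right)} = \left(-16 + m\right) \left(-4 + g\right)$
$H{\left(V \right)} = 25$
$\frac{1}{\left(H{\left(f{\left(- \frac{17}{4},-16 \right)} \right)} - 20879\right) 53598} = \frac{1}{\left(25 - 20879\right) 53598} = \frac{1}{-20854} \cdot \frac{1}{53598} = \left(- \frac{1}{20854}\right) \frac{1}{53598} = - \frac{1}{1117732692}$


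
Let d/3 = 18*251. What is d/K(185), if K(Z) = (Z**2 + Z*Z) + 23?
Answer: 13554/68473 ≈ 0.19795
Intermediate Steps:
d = 13554 (d = 3*(18*251) = 3*4518 = 13554)
K(Z) = 23 + 2*Z**2 (K(Z) = (Z**2 + Z**2) + 23 = 2*Z**2 + 23 = 23 + 2*Z**2)
d/K(185) = 13554/(23 + 2*185**2) = 13554/(23 + 2*34225) = 13554/(23 + 68450) = 13554/68473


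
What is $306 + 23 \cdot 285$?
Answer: $6861$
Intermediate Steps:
$306 + 23 \cdot 285 = 306 + 6555 = 6861$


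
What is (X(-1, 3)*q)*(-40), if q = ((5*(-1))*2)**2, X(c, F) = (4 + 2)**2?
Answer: -144000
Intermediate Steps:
X(c, F) = 36 (X(c, F) = 6**2 = 36)
q = 100 (q = (-5*2)**2 = (-10)**2 = 100)
(X(-1, 3)*q)*(-40) = (36*100)*(-40) = 3600*(-40) = -144000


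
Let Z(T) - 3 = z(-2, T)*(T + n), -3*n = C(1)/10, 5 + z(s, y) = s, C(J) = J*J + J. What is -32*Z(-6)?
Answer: -21824/15 ≈ -1454.9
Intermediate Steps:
C(J) = J + J**2 (C(J) = J**2 + J = J + J**2)
z(s, y) = -5 + s
n = -1/15 (n = -1*(1 + 1)/(3*10) = -1*2/(3*10) = -2/(3*10) = -1/3*1/5 = -1/15 ≈ -0.066667)
Z(T) = 52/15 - 7*T (Z(T) = 3 + (-5 - 2)*(T - 1/15) = 3 - 7*(-1/15 + T) = 3 + (7/15 - 7*T) = 52/15 - 7*T)
-32*Z(-6) = -32*(52/15 - 7*(-6)) = -32*(52/15 + 42) = -32*682/15 = -21824/15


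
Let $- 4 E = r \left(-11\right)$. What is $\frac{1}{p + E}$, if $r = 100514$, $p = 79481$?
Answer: $\frac{2}{711789} \approx 2.8098 \cdot 10^{-6}$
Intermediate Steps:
$E = \frac{552827}{2}$ ($E = - \frac{100514 \left(-11\right)}{4} = \left(- \frac{1}{4}\right) \left(-1105654\right) = \frac{552827}{2} \approx 2.7641 \cdot 10^{5}$)
$\frac{1}{p + E} = \frac{1}{79481 + \frac{552827}{2}} = \frac{1}{\frac{711789}{2}} = \frac{2}{711789}$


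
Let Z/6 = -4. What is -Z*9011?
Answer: 216264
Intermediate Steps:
Z = -24 (Z = 6*(-4) = -24)
-Z*9011 = -1*(-24)*9011 = 24*9011 = 216264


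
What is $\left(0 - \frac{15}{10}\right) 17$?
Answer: $- \frac{51}{2} \approx -25.5$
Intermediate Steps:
$\left(0 - \frac{15}{10}\right) 17 = \left(0 - \frac{3}{2}\right) 17 = \left(- \frac{3}{2}\right) 17 = - \frac{51}{2}$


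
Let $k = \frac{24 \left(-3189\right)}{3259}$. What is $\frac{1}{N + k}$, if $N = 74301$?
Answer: $\frac{3259}{242070423} \approx 1.3463 \cdot 10^{-5}$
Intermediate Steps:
$k = - \frac{76536}{3259}$ ($k = \left(-76536\right) \frac{1}{3259} = - \frac{76536}{3259} \approx -23.484$)
$\frac{1}{N + k} = \frac{1}{74301 - \frac{76536}{3259}} = \frac{1}{\frac{242070423}{3259}} = \frac{3259}{242070423}$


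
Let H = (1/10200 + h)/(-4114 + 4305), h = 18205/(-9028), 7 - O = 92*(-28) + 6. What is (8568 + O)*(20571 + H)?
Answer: 67206161794285901/293139160 ≈ 2.2926e+8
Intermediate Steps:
O = 2577 (O = 7 - (92*(-28) + 6) = 7 - (-2576 + 6) = 7 - 1*(-2570) = 7 + 2570 = 2577)
h = -18205/9028 (h = 18205*(-1/9028) = -18205/9028 ≈ -2.0165)
H = -46420493/4397087400 (H = (1/10200 - 18205/9028)/(-4114 + 4305) = (1/10200 - 18205/9028)/191 = -46420493/23021400*1/191 = -46420493/4397087400 ≈ -0.010557)
(8568 + O)*(20571 + H) = (8568 + 2577)*(20571 - 46420493/4397087400) = 11145*(90452438484907/4397087400) = 67206161794285901/293139160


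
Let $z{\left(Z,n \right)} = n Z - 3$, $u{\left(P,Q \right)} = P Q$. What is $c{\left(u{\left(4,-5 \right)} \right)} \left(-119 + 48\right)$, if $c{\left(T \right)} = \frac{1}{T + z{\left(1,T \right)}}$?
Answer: $\frac{71}{43} \approx 1.6512$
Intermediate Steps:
$z{\left(Z,n \right)} = -3 + Z n$ ($z{\left(Z,n \right)} = Z n - 3 = -3 + Z n$)
$c{\left(T \right)} = \frac{1}{-3 + 2 T}$ ($c{\left(T \right)} = \frac{1}{T + \left(-3 + 1 T\right)} = \frac{1}{T + \left(-3 + T\right)} = \frac{1}{-3 + 2 T}$)
$c{\left(u{\left(4,-5 \right)} \right)} \left(-119 + 48\right) = \frac{-119 + 48}{-3 + 2 \cdot 4 \left(-5\right)} = \frac{1}{-3 + 2 \left(-20\right)} \left(-71\right) = \frac{1}{-3 - 40} \left(-71\right) = \frac{1}{-43} \left(-71\right) = \left(- \frac{1}{43}\right) \left(-71\right) = \frac{71}{43}$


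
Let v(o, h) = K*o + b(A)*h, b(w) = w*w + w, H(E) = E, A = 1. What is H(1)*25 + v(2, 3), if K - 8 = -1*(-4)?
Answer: 55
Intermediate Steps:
b(w) = w + w**2 (b(w) = w**2 + w = w + w**2)
K = 12 (K = 8 - 1*(-4) = 8 + 4 = 12)
v(o, h) = 2*h + 12*o (v(o, h) = 12*o + (1*(1 + 1))*h = 12*o + (1*2)*h = 12*o + 2*h = 2*h + 12*o)
H(1)*25 + v(2, 3) = 1*25 + (2*3 + 12*2) = 25 + (6 + 24) = 25 + 30 = 55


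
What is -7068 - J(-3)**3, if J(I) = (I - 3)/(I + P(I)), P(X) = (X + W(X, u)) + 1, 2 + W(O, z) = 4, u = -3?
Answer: -7076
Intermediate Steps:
W(O, z) = 2 (W(O, z) = -2 + 4 = 2)
P(X) = 3 + X (P(X) = (X + 2) + 1 = (2 + X) + 1 = 3 + X)
J(I) = (-3 + I)/(3 + 2*I) (J(I) = (I - 3)/(I + (3 + I)) = (-3 + I)/(3 + 2*I))
-7068 - J(-3)**3 = -7068 - ((-3 - 3)/(3 + 2*(-3)))**3 = -7068 - (-6/(3 - 6))**3 = -7068 - (-6/(-3))**3 = -7068 - (-1/3*(-6))**3 = -7068 - 1*2**3 = -7068 - 1*8 = -7068 - 8 = -7076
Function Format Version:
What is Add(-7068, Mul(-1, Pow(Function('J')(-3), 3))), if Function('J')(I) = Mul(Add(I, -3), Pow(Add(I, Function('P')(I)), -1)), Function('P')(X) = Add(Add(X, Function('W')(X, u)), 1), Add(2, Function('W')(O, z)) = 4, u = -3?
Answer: -7076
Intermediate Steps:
Function('W')(O, z) = 2 (Function('W')(O, z) = Add(-2, 4) = 2)
Function('P')(X) = Add(3, X) (Function('P')(X) = Add(Add(X, 2), 1) = Add(Add(2, X), 1) = Add(3, X))
Function('J')(I) = Mul(Pow(Add(3, Mul(2, I)), -1), Add(-3, I)) (Function('J')(I) = Mul(Add(I, -3), Pow(Add(I, Add(3, I)), -1)) = Mul(Add(-3, I), Pow(Add(3, Mul(2, I)), -1)) = Mul(Pow(Add(3, Mul(2, I)), -1), Add(-3, I)))
Add(-7068, Mul(-1, Pow(Function('J')(-3), 3))) = Add(-7068, Mul(-1, Pow(Mul(Pow(Add(3, Mul(2, -3)), -1), Add(-3, -3)), 3))) = Add(-7068, Mul(-1, Pow(Mul(Pow(Add(3, -6), -1), -6), 3))) = Add(-7068, Mul(-1, Pow(Mul(Pow(-3, -1), -6), 3))) = Add(-7068, Mul(-1, Pow(Mul(Rational(-1, 3), -6), 3))) = Add(-7068, Mul(-1, Pow(2, 3))) = Add(-7068, Mul(-1, 8)) = Add(-7068, -8) = -7076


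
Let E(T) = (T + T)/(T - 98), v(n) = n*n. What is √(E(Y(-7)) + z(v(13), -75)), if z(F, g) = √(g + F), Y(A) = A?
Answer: √(30 + 225*√94)/15 ≈ 3.1351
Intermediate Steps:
v(n) = n²
z(F, g) = √(F + g)
E(T) = 2*T/(-98 + T) (E(T) = (2*T)/(-98 + T) = 2*T/(-98 + T))
√(E(Y(-7)) + z(v(13), -75)) = √(2*(-7)/(-98 - 7) + √(13² - 75)) = √(2*(-7)/(-105) + √(169 - 75)) = √(2*(-7)*(-1/105) + √94) = √(2/15 + √94)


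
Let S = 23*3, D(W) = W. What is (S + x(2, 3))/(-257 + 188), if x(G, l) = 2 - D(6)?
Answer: -65/69 ≈ -0.94203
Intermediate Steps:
S = 69
x(G, l) = -4 (x(G, l) = 2 - 1*6 = 2 - 6 = -4)
(S + x(2, 3))/(-257 + 188) = (69 - 4)/(-257 + 188) = 65/(-69) = 65*(-1/69) = -65/69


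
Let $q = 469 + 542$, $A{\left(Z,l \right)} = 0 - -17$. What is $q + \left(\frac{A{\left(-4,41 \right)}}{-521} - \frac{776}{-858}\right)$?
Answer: $\frac{226162454}{223509} \approx 1011.9$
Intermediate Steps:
$A{\left(Z,l \right)} = 17$ ($A{\left(Z,l \right)} = 0 + 17 = 17$)
$q = 1011$
$q + \left(\frac{A{\left(-4,41 \right)}}{-521} - \frac{776}{-858}\right) = 1011 + \left(\frac{17}{-521} - \frac{776}{-858}\right) = 1011 + \left(17 \left(- \frac{1}{521}\right) - - \frac{388}{429}\right) = 1011 + \left(- \frac{17}{521} + \frac{388}{429}\right) = 1011 + \frac{194855}{223509} = \frac{226162454}{223509}$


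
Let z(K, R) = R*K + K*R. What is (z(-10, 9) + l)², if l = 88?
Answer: 8464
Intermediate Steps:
z(K, R) = 2*K*R (z(K, R) = K*R + K*R = 2*K*R)
(z(-10, 9) + l)² = (2*(-10)*9 + 88)² = (-180 + 88)² = (-92)² = 8464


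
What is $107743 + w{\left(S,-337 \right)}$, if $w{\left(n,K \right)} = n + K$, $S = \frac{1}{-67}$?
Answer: $\frac{7196201}{67} \approx 1.0741 \cdot 10^{5}$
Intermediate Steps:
$S = - \frac{1}{67} \approx -0.014925$
$w{\left(n,K \right)} = K + n$
$107743 + w{\left(S,-337 \right)} = 107743 - \frac{22580}{67} = \frac{7196201}{67}$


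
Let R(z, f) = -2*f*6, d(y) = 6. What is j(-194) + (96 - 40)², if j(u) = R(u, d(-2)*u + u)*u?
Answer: -3158288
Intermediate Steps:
R(z, f) = -12*f
j(u) = -84*u² (j(u) = (-12*(6*u + u))*u = (-84*u)*u = -84*u²)
j(-194) + (96 - 40)² = -84*(-194)² + (96 - 40)² = -84*37636 + 56² = -3161424 + 3136 = -3158288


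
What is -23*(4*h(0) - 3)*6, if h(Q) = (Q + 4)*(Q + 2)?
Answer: -4002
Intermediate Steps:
h(Q) = (2 + Q)*(4 + Q) (h(Q) = (4 + Q)*(2 + Q) = (2 + Q)*(4 + Q))
-23*(4*h(0) - 3)*6 = -23*(4*(8 + 0² + 6*0) - 3)*6 = -23*(4*(8 + 0 + 0) - 3)*6 = -23*(4*8 - 3)*6 = -23*(32 - 3)*6 = -23*29*6 = -667*6 = -4002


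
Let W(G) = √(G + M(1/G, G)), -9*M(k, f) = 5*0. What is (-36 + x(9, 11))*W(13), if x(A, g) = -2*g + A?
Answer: -49*√13 ≈ -176.67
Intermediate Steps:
x(A, g) = A - 2*g
M(k, f) = 0 (M(k, f) = -5*0/9 = -⅑*0 = 0)
W(G) = √G (W(G) = √(G + 0) = √G)
(-36 + x(9, 11))*W(13) = (-36 + (9 - 2*11))*√13 = (-36 + (9 - 22))*√13 = (-36 - 13)*√13 = -49*√13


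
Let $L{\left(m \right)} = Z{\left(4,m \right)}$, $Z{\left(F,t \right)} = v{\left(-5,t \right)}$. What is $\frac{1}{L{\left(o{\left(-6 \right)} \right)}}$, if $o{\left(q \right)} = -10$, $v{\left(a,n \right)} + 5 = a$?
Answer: $- \frac{1}{10} \approx -0.1$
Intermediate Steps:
$v{\left(a,n \right)} = -5 + a$
$Z{\left(F,t \right)} = -10$ ($Z{\left(F,t \right)} = -5 - 5 = -10$)
$L{\left(m \right)} = -10$
$\frac{1}{L{\left(o{\left(-6 \right)} \right)}} = \frac{1}{-10} = - \frac{1}{10}$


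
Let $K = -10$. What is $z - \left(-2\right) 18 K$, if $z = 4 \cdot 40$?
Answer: $-200$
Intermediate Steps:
$z = 160$
$z - \left(-2\right) 18 K = 160 - \left(-2\right) 18 \left(-10\right) = 160 - \left(-36\right) \left(-10\right) = 160 - 360 = -200$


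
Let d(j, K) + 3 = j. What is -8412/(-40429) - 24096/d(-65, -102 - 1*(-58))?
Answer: 243687300/687293 ≈ 354.56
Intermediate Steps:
d(j, K) = -3 + j
-8412/(-40429) - 24096/d(-65, -102 - 1*(-58)) = -8412/(-40429) - 24096/(-3 - 65) = -8412*(-1/40429) - 24096/(-68) = 8412/40429 - 24096*(-1/68) = 8412/40429 + 6024/17 = 243687300/687293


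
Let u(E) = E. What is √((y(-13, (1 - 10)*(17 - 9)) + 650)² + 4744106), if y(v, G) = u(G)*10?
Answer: √4749006 ≈ 2179.2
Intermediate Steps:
y(v, G) = 10*G (y(v, G) = G*10 = 10*G)
√((y(-13, (1 - 10)*(17 - 9)) + 650)² + 4744106) = √((10*((1 - 10)*(17 - 9)) + 650)² + 4744106) = √((10*(-9*8) + 650)² + 4744106) = √((10*(-72) + 650)² + 4744106) = √((-720 + 650)² + 4744106) = √((-70)² + 4744106) = √(4900 + 4744106) = √4749006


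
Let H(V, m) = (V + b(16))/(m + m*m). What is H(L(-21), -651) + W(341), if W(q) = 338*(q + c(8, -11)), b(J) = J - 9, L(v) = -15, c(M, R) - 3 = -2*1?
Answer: 24457223696/211575 ≈ 1.1560e+5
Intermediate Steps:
c(M, R) = 1 (c(M, R) = 3 - 2*1 = 3 - 2 = 1)
b(J) = -9 + J
W(q) = 338 + 338*q (W(q) = 338*(q + 1) = 338*(1 + q) = 338 + 338*q)
H(V, m) = (7 + V)/(m + m²) (H(V, m) = (V + (-9 + 16))/(m + m*m) = (V + 7)/(m + m²) = (7 + V)/(m + m²))
H(L(-21), -651) + W(341) = (7 - 15)/((-651)*(1 - 651)) + (338 + 338*341) = -1/651*(-8)/(-650) + (338 + 115258) = -1/651*(-1/650)*(-8) + 115596 = -4/211575 + 115596 = 24457223696/211575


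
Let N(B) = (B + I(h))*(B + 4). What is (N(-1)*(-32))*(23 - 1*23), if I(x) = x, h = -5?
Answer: 0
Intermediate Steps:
N(B) = (-5 + B)*(4 + B) (N(B) = (B - 5)*(B + 4) = (-5 + B)*(4 + B))
(N(-1)*(-32))*(23 - 1*23) = ((-20 + (-1)² - 1*(-1))*(-32))*(23 - 1*23) = ((-20 + 1 + 1)*(-32))*(23 - 23) = -18*(-32)*0 = 576*0 = 0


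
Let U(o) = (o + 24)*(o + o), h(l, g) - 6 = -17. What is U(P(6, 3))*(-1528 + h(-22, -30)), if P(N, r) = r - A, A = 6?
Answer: 193914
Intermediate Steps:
P(N, r) = -6 + r (P(N, r) = r - 1*6 = r - 6 = -6 + r)
h(l, g) = -11 (h(l, g) = 6 - 17 = -11)
U(o) = 2*o*(24 + o) (U(o) = (24 + o)*(2*o) = 2*o*(24 + o))
U(P(6, 3))*(-1528 + h(-22, -30)) = (2*(-6 + 3)*(24 + (-6 + 3)))*(-1528 - 11) = (2*(-3)*(24 - 3))*(-1539) = (2*(-3)*21)*(-1539) = -126*(-1539) = 193914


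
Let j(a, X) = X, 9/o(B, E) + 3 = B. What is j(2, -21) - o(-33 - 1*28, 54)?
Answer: -1335/64 ≈ -20.859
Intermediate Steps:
o(B, E) = 9/(-3 + B)
j(2, -21) - o(-33 - 1*28, 54) = -21 - 9/(-3 + (-33 - 1*28)) = -21 - 9/(-3 + (-33 - 28)) = -21 - 9/(-3 - 61) = -21 - 9/(-64) = -21 - 9*(-1)/64 = -21 - 1*(-9/64) = -21 + 9/64 = -1335/64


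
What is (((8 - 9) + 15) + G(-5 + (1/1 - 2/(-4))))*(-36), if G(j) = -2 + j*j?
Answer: -873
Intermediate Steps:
G(j) = -2 + j**2
(((8 - 9) + 15) + G(-5 + (1/1 - 2/(-4))))*(-36) = (((8 - 9) + 15) + (-2 + (-5 + (1/1 - 2/(-4)))**2))*(-36) = ((-1 + 15) + (-2 + (-5 + (1*1 - 2*(-1/4)))**2))*(-36) = (14 + (-2 + (-5 + (1 + 1/2))**2))*(-36) = (14 + (-2 + (-5 + 3/2)**2))*(-36) = (14 + (-2 + (-7/2)**2))*(-36) = (14 + (-2 + 49/4))*(-36) = (14 + 41/4)*(-36) = (97/4)*(-36) = -873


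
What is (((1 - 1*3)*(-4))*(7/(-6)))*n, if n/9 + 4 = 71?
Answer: -5628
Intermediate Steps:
n = 603 (n = -36 + 9*71 = -36 + 639 = 603)
(((1 - 1*3)*(-4))*(7/(-6)))*n = (((1 - 1*3)*(-4))*(7/(-6)))*603 = (((1 - 3)*(-4))*(7*(-⅙)))*603 = (-2*(-4)*(-7/6))*603 = (8*(-7/6))*603 = -28/3*603 = -5628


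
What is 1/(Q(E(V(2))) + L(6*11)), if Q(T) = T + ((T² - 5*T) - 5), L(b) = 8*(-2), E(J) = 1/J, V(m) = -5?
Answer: -25/504 ≈ -0.049603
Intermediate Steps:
L(b) = -16
Q(T) = -5 + T² - 4*T (Q(T) = T + (-5 + T² - 5*T) = -5 + T² - 4*T)
1/(Q(E(V(2))) + L(6*11)) = 1/((-5 + (1/(-5))² - 4/(-5)) - 16) = 1/((-5 + (-⅕)² - 4*(-⅕)) - 16) = 1/((-5 + 1/25 + ⅘) - 16) = 1/(-104/25 - 16) = 1/(-504/25) = -25/504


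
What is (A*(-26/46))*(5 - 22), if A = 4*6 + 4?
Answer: 6188/23 ≈ 269.04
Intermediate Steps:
A = 28 (A = 24 + 4 = 28)
(A*(-26/46))*(5 - 22) = (28*(-26/46))*(5 - 22) = (28*(-26*1/46))*(-17) = (28*(-13/23))*(-17) = -364/23*(-17) = 6188/23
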